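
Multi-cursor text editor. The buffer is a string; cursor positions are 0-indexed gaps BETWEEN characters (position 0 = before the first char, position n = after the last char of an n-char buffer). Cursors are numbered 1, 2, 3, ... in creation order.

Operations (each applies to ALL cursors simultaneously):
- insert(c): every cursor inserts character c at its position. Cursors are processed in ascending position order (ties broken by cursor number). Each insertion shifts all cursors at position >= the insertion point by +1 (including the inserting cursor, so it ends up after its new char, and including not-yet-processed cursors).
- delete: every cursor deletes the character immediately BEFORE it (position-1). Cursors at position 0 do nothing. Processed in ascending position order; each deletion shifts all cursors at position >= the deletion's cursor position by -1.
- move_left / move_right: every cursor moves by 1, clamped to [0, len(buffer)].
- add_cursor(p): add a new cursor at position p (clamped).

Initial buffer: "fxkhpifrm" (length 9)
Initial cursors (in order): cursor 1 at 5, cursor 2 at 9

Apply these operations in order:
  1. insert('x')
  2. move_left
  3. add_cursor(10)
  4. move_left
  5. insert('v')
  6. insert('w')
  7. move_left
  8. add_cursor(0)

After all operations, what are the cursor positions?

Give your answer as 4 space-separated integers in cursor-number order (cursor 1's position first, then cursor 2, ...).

Answer: 5 14 14 0

Derivation:
After op 1 (insert('x')): buffer="fxkhpxifrmx" (len 11), cursors c1@6 c2@11, authorship .....1....2
After op 2 (move_left): buffer="fxkhpxifrmx" (len 11), cursors c1@5 c2@10, authorship .....1....2
After op 3 (add_cursor(10)): buffer="fxkhpxifrmx" (len 11), cursors c1@5 c2@10 c3@10, authorship .....1....2
After op 4 (move_left): buffer="fxkhpxifrmx" (len 11), cursors c1@4 c2@9 c3@9, authorship .....1....2
After op 5 (insert('v')): buffer="fxkhvpxifrvvmx" (len 14), cursors c1@5 c2@12 c3@12, authorship ....1.1...23.2
After op 6 (insert('w')): buffer="fxkhvwpxifrvvwwmx" (len 17), cursors c1@6 c2@15 c3@15, authorship ....11.1...2323.2
After op 7 (move_left): buffer="fxkhvwpxifrvvwwmx" (len 17), cursors c1@5 c2@14 c3@14, authorship ....11.1...2323.2
After op 8 (add_cursor(0)): buffer="fxkhvwpxifrvvwwmx" (len 17), cursors c4@0 c1@5 c2@14 c3@14, authorship ....11.1...2323.2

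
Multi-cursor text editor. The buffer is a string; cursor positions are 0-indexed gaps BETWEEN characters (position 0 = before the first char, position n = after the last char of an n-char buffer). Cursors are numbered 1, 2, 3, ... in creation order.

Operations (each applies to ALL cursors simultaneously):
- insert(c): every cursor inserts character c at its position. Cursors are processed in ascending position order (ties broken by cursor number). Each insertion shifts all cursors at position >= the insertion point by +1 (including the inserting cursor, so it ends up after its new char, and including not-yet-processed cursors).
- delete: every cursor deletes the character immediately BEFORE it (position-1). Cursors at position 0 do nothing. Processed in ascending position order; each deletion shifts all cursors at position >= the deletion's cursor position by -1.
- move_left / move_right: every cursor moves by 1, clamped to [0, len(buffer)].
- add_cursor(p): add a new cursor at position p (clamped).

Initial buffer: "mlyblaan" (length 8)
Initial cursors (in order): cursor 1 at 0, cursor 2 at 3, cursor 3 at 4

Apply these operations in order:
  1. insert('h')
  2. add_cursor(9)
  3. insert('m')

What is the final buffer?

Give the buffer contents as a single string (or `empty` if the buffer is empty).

Answer: hmmlyhmbhmlaman

Derivation:
After op 1 (insert('h')): buffer="hmlyhbhlaan" (len 11), cursors c1@1 c2@5 c3@7, authorship 1...2.3....
After op 2 (add_cursor(9)): buffer="hmlyhbhlaan" (len 11), cursors c1@1 c2@5 c3@7 c4@9, authorship 1...2.3....
After op 3 (insert('m')): buffer="hmmlyhmbhmlaman" (len 15), cursors c1@2 c2@7 c3@10 c4@13, authorship 11...22.33..4..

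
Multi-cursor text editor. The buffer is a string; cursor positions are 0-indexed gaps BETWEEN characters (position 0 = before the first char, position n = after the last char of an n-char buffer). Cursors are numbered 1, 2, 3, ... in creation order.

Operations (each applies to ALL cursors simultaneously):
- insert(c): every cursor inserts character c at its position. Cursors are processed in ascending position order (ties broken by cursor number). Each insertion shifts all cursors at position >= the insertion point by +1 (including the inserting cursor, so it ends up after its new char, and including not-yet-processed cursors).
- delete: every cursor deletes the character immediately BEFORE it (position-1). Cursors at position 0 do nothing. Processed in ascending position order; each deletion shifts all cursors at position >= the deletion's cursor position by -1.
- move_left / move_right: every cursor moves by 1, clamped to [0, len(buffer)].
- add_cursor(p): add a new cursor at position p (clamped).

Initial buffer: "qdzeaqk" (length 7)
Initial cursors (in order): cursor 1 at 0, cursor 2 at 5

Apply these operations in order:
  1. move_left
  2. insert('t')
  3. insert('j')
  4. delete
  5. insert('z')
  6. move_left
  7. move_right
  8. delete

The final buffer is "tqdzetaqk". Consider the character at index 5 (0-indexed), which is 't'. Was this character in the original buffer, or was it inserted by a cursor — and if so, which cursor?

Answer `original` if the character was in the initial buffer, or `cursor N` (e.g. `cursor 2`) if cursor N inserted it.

Answer: cursor 2

Derivation:
After op 1 (move_left): buffer="qdzeaqk" (len 7), cursors c1@0 c2@4, authorship .......
After op 2 (insert('t')): buffer="tqdzetaqk" (len 9), cursors c1@1 c2@6, authorship 1....2...
After op 3 (insert('j')): buffer="tjqdzetjaqk" (len 11), cursors c1@2 c2@8, authorship 11....22...
After op 4 (delete): buffer="tqdzetaqk" (len 9), cursors c1@1 c2@6, authorship 1....2...
After op 5 (insert('z')): buffer="tzqdzetzaqk" (len 11), cursors c1@2 c2@8, authorship 11....22...
After op 6 (move_left): buffer="tzqdzetzaqk" (len 11), cursors c1@1 c2@7, authorship 11....22...
After op 7 (move_right): buffer="tzqdzetzaqk" (len 11), cursors c1@2 c2@8, authorship 11....22...
After op 8 (delete): buffer="tqdzetaqk" (len 9), cursors c1@1 c2@6, authorship 1....2...
Authorship (.=original, N=cursor N): 1 . . . . 2 . . .
Index 5: author = 2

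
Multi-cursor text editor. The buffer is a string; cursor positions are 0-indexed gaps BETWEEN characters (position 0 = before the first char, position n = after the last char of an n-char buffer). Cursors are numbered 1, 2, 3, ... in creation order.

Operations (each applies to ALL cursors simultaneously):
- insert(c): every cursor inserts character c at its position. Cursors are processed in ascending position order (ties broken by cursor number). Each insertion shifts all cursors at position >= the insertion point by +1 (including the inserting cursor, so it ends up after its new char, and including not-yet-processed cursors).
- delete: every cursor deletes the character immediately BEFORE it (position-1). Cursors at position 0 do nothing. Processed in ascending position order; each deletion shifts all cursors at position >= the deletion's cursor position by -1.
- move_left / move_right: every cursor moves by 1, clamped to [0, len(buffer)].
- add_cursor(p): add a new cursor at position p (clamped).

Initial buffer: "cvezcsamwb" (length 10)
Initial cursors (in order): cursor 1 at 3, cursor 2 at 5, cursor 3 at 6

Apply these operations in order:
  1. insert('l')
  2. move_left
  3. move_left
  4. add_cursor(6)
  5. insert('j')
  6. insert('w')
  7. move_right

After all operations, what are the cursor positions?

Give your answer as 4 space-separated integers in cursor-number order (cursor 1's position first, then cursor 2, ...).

Answer: 5 10 16 13

Derivation:
After op 1 (insert('l')): buffer="cvelzclslamwb" (len 13), cursors c1@4 c2@7 c3@9, authorship ...1..2.3....
After op 2 (move_left): buffer="cvelzclslamwb" (len 13), cursors c1@3 c2@6 c3@8, authorship ...1..2.3....
After op 3 (move_left): buffer="cvelzclslamwb" (len 13), cursors c1@2 c2@5 c3@7, authorship ...1..2.3....
After op 4 (add_cursor(6)): buffer="cvelzclslamwb" (len 13), cursors c1@2 c2@5 c4@6 c3@7, authorship ...1..2.3....
After op 5 (insert('j')): buffer="cvjelzjcjljslamwb" (len 17), cursors c1@3 c2@7 c4@9 c3@11, authorship ..1.1.2.423.3....
After op 6 (insert('w')): buffer="cvjwelzjwcjwljwslamwb" (len 21), cursors c1@4 c2@9 c4@12 c3@15, authorship ..11.1.22.44233.3....
After op 7 (move_right): buffer="cvjwelzjwcjwljwslamwb" (len 21), cursors c1@5 c2@10 c4@13 c3@16, authorship ..11.1.22.44233.3....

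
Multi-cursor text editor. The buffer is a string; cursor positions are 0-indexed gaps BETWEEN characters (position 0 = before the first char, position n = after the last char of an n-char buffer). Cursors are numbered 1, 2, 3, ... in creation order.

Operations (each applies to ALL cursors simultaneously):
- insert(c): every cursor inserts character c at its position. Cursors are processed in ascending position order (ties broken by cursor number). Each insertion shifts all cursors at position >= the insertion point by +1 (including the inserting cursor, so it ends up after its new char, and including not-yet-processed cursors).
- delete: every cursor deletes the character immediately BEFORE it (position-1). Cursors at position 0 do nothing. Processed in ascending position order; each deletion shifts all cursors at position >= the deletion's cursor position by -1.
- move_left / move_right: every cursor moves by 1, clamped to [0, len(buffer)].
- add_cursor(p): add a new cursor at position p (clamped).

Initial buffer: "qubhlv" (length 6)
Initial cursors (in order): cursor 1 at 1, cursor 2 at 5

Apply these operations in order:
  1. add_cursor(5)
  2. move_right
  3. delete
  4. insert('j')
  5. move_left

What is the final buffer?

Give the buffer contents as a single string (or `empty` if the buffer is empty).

Answer: qjbhjj

Derivation:
After op 1 (add_cursor(5)): buffer="qubhlv" (len 6), cursors c1@1 c2@5 c3@5, authorship ......
After op 2 (move_right): buffer="qubhlv" (len 6), cursors c1@2 c2@6 c3@6, authorship ......
After op 3 (delete): buffer="qbh" (len 3), cursors c1@1 c2@3 c3@3, authorship ...
After op 4 (insert('j')): buffer="qjbhjj" (len 6), cursors c1@2 c2@6 c3@6, authorship .1..23
After op 5 (move_left): buffer="qjbhjj" (len 6), cursors c1@1 c2@5 c3@5, authorship .1..23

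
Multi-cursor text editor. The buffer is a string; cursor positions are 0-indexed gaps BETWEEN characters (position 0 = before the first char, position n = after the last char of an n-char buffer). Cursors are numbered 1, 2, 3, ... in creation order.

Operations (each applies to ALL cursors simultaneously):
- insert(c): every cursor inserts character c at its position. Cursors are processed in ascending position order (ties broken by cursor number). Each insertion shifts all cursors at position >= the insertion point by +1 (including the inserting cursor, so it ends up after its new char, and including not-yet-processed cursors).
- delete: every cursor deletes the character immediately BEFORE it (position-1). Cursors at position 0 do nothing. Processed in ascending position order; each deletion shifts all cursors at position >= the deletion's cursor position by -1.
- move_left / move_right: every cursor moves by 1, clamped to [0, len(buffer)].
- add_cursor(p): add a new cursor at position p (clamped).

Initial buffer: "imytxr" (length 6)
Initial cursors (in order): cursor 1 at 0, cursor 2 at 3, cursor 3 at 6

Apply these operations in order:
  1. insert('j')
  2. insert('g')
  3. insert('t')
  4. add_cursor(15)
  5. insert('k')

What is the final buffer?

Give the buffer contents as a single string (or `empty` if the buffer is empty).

Answer: jgtkimyjgtktxrjgtkk

Derivation:
After op 1 (insert('j')): buffer="jimyjtxrj" (len 9), cursors c1@1 c2@5 c3@9, authorship 1...2...3
After op 2 (insert('g')): buffer="jgimyjgtxrjg" (len 12), cursors c1@2 c2@7 c3@12, authorship 11...22...33
After op 3 (insert('t')): buffer="jgtimyjgttxrjgt" (len 15), cursors c1@3 c2@9 c3@15, authorship 111...222...333
After op 4 (add_cursor(15)): buffer="jgtimyjgttxrjgt" (len 15), cursors c1@3 c2@9 c3@15 c4@15, authorship 111...222...333
After op 5 (insert('k')): buffer="jgtkimyjgtktxrjgtkk" (len 19), cursors c1@4 c2@11 c3@19 c4@19, authorship 1111...2222...33334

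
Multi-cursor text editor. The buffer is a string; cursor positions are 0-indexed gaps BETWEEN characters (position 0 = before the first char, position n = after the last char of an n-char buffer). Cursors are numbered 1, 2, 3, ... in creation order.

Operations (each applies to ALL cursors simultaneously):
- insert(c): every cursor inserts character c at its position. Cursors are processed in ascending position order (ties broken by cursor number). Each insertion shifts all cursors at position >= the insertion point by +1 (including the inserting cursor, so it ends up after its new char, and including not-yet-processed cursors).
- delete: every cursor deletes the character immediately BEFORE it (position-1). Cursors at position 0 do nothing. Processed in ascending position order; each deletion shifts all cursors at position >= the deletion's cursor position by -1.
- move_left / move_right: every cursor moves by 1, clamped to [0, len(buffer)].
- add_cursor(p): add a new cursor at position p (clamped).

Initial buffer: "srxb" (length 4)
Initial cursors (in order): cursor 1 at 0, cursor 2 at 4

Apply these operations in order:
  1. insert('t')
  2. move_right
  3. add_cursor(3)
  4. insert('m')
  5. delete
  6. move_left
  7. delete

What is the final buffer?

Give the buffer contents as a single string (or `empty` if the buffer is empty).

Answer: rxt

Derivation:
After op 1 (insert('t')): buffer="tsrxbt" (len 6), cursors c1@1 c2@6, authorship 1....2
After op 2 (move_right): buffer="tsrxbt" (len 6), cursors c1@2 c2@6, authorship 1....2
After op 3 (add_cursor(3)): buffer="tsrxbt" (len 6), cursors c1@2 c3@3 c2@6, authorship 1....2
After op 4 (insert('m')): buffer="tsmrmxbtm" (len 9), cursors c1@3 c3@5 c2@9, authorship 1.1.3..22
After op 5 (delete): buffer="tsrxbt" (len 6), cursors c1@2 c3@3 c2@6, authorship 1....2
After op 6 (move_left): buffer="tsrxbt" (len 6), cursors c1@1 c3@2 c2@5, authorship 1....2
After op 7 (delete): buffer="rxt" (len 3), cursors c1@0 c3@0 c2@2, authorship ..2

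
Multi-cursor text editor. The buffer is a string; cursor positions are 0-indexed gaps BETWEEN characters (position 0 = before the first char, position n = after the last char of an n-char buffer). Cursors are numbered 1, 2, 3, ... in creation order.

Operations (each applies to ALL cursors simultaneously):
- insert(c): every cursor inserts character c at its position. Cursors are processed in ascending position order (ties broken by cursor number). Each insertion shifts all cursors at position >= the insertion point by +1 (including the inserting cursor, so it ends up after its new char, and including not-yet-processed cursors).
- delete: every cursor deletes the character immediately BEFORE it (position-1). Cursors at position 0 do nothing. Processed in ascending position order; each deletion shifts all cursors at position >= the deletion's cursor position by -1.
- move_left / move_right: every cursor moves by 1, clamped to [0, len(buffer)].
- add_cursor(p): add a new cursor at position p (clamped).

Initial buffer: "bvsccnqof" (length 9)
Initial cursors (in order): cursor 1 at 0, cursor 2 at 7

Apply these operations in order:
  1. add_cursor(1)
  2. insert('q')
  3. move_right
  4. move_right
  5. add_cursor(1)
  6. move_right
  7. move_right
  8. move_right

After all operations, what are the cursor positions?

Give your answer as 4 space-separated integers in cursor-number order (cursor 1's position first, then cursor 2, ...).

After op 1 (add_cursor(1)): buffer="bvsccnqof" (len 9), cursors c1@0 c3@1 c2@7, authorship .........
After op 2 (insert('q')): buffer="qbqvsccnqqof" (len 12), cursors c1@1 c3@3 c2@10, authorship 1.3......2..
After op 3 (move_right): buffer="qbqvsccnqqof" (len 12), cursors c1@2 c3@4 c2@11, authorship 1.3......2..
After op 4 (move_right): buffer="qbqvsccnqqof" (len 12), cursors c1@3 c3@5 c2@12, authorship 1.3......2..
After op 5 (add_cursor(1)): buffer="qbqvsccnqqof" (len 12), cursors c4@1 c1@3 c3@5 c2@12, authorship 1.3......2..
After op 6 (move_right): buffer="qbqvsccnqqof" (len 12), cursors c4@2 c1@4 c3@6 c2@12, authorship 1.3......2..
After op 7 (move_right): buffer="qbqvsccnqqof" (len 12), cursors c4@3 c1@5 c3@7 c2@12, authorship 1.3......2..
After op 8 (move_right): buffer="qbqvsccnqqof" (len 12), cursors c4@4 c1@6 c3@8 c2@12, authorship 1.3......2..

Answer: 6 12 8 4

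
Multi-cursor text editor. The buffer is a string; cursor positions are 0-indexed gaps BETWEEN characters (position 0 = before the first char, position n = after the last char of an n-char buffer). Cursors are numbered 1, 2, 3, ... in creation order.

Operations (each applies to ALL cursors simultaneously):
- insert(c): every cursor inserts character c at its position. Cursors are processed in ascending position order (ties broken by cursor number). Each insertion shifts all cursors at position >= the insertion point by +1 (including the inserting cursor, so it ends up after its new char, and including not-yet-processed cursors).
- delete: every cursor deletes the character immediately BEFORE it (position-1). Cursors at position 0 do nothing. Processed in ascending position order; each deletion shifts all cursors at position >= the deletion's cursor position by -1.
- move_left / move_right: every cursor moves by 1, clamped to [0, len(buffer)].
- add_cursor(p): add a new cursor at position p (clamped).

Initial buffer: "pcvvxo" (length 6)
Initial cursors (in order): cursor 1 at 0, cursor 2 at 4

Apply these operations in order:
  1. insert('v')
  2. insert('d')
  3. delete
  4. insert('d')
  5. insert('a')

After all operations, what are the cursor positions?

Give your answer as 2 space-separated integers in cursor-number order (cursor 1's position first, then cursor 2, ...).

Answer: 3 10

Derivation:
After op 1 (insert('v')): buffer="vpcvvvxo" (len 8), cursors c1@1 c2@6, authorship 1....2..
After op 2 (insert('d')): buffer="vdpcvvvdxo" (len 10), cursors c1@2 c2@8, authorship 11....22..
After op 3 (delete): buffer="vpcvvvxo" (len 8), cursors c1@1 c2@6, authorship 1....2..
After op 4 (insert('d')): buffer="vdpcvvvdxo" (len 10), cursors c1@2 c2@8, authorship 11....22..
After op 5 (insert('a')): buffer="vdapcvvvdaxo" (len 12), cursors c1@3 c2@10, authorship 111....222..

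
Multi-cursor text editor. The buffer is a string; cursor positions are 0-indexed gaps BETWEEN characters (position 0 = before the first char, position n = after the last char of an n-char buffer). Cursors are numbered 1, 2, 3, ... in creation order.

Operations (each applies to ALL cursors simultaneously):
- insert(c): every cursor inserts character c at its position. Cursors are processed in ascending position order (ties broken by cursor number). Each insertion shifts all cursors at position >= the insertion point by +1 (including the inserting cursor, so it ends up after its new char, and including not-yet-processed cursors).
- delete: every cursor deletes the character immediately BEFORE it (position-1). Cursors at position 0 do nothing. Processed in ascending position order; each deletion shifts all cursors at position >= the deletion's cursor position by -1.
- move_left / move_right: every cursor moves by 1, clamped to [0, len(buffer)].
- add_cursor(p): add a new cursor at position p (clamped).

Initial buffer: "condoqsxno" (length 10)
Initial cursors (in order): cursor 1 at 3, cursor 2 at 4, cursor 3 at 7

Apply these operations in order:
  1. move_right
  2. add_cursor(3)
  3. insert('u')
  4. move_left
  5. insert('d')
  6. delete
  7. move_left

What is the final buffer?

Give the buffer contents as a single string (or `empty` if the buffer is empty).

After op 1 (move_right): buffer="condoqsxno" (len 10), cursors c1@4 c2@5 c3@8, authorship ..........
After op 2 (add_cursor(3)): buffer="condoqsxno" (len 10), cursors c4@3 c1@4 c2@5 c3@8, authorship ..........
After op 3 (insert('u')): buffer="conuduouqsxuno" (len 14), cursors c4@4 c1@6 c2@8 c3@12, authorship ...4.1.2...3..
After op 4 (move_left): buffer="conuduouqsxuno" (len 14), cursors c4@3 c1@5 c2@7 c3@11, authorship ...4.1.2...3..
After op 5 (insert('d')): buffer="condudduoduqsxduno" (len 18), cursors c4@4 c1@7 c2@10 c3@15, authorship ...44.11.22...33..
After op 6 (delete): buffer="conuduouqsxuno" (len 14), cursors c4@3 c1@5 c2@7 c3@11, authorship ...4.1.2...3..
After op 7 (move_left): buffer="conuduouqsxuno" (len 14), cursors c4@2 c1@4 c2@6 c3@10, authorship ...4.1.2...3..

Answer: conuduouqsxuno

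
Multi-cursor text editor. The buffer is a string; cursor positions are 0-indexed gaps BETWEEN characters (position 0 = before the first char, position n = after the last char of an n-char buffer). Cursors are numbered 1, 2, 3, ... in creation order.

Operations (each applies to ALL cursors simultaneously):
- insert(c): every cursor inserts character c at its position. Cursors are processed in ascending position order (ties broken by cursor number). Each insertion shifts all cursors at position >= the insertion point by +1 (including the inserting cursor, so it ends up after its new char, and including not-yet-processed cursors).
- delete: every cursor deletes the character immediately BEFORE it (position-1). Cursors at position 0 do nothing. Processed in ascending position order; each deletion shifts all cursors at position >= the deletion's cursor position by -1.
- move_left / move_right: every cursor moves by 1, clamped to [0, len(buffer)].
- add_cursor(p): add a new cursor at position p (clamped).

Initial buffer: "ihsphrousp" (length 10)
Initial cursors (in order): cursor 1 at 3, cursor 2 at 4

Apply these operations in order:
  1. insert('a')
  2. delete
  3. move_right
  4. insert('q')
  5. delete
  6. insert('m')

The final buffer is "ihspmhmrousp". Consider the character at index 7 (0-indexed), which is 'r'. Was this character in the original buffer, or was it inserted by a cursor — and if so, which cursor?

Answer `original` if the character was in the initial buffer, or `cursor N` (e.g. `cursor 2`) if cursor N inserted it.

After op 1 (insert('a')): buffer="ihsapahrousp" (len 12), cursors c1@4 c2@6, authorship ...1.2......
After op 2 (delete): buffer="ihsphrousp" (len 10), cursors c1@3 c2@4, authorship ..........
After op 3 (move_right): buffer="ihsphrousp" (len 10), cursors c1@4 c2@5, authorship ..........
After op 4 (insert('q')): buffer="ihspqhqrousp" (len 12), cursors c1@5 c2@7, authorship ....1.2.....
After op 5 (delete): buffer="ihsphrousp" (len 10), cursors c1@4 c2@5, authorship ..........
After op 6 (insert('m')): buffer="ihspmhmrousp" (len 12), cursors c1@5 c2@7, authorship ....1.2.....
Authorship (.=original, N=cursor N): . . . . 1 . 2 . . . . .
Index 7: author = original

Answer: original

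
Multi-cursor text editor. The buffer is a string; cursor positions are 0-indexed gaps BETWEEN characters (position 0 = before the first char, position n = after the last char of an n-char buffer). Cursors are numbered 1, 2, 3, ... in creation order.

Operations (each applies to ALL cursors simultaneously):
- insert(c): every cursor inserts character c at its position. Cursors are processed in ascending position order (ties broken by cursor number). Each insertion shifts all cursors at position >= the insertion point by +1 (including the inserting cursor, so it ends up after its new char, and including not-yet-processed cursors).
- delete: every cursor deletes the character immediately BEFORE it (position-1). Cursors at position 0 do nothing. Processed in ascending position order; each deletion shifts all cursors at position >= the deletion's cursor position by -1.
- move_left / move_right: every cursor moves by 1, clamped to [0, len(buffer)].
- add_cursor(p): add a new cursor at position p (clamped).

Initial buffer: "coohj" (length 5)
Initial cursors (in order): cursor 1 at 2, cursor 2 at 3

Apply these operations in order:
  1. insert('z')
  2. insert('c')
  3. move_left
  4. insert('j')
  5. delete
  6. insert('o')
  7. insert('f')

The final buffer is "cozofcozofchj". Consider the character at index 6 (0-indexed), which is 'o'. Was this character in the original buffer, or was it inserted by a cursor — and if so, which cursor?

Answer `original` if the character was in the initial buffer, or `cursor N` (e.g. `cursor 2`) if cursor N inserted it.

Answer: original

Derivation:
After op 1 (insert('z')): buffer="cozozhj" (len 7), cursors c1@3 c2@5, authorship ..1.2..
After op 2 (insert('c')): buffer="cozcozchj" (len 9), cursors c1@4 c2@7, authorship ..11.22..
After op 3 (move_left): buffer="cozcozchj" (len 9), cursors c1@3 c2@6, authorship ..11.22..
After op 4 (insert('j')): buffer="cozjcozjchj" (len 11), cursors c1@4 c2@8, authorship ..111.222..
After op 5 (delete): buffer="cozcozchj" (len 9), cursors c1@3 c2@6, authorship ..11.22..
After op 6 (insert('o')): buffer="cozocozochj" (len 11), cursors c1@4 c2@8, authorship ..111.222..
After op 7 (insert('f')): buffer="cozofcozofchj" (len 13), cursors c1@5 c2@10, authorship ..1111.2222..
Authorship (.=original, N=cursor N): . . 1 1 1 1 . 2 2 2 2 . .
Index 6: author = original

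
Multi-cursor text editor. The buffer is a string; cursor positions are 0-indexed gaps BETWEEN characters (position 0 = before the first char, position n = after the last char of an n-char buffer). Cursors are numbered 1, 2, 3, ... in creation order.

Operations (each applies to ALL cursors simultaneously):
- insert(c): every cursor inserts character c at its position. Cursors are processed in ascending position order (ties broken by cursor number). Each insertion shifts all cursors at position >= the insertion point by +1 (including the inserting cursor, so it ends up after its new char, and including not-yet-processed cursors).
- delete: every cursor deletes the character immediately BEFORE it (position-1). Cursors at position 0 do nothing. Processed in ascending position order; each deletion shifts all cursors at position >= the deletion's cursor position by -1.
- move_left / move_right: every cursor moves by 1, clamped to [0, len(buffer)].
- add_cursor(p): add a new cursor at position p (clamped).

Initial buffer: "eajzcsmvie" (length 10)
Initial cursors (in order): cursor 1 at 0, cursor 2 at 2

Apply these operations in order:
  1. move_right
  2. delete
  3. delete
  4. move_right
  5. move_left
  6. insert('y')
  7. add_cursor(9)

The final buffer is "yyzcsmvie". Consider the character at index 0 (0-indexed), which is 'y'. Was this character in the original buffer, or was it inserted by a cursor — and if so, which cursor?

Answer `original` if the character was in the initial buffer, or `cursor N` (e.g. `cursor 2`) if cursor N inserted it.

Answer: cursor 1

Derivation:
After op 1 (move_right): buffer="eajzcsmvie" (len 10), cursors c1@1 c2@3, authorship ..........
After op 2 (delete): buffer="azcsmvie" (len 8), cursors c1@0 c2@1, authorship ........
After op 3 (delete): buffer="zcsmvie" (len 7), cursors c1@0 c2@0, authorship .......
After op 4 (move_right): buffer="zcsmvie" (len 7), cursors c1@1 c2@1, authorship .......
After op 5 (move_left): buffer="zcsmvie" (len 7), cursors c1@0 c2@0, authorship .......
After op 6 (insert('y')): buffer="yyzcsmvie" (len 9), cursors c1@2 c2@2, authorship 12.......
After op 7 (add_cursor(9)): buffer="yyzcsmvie" (len 9), cursors c1@2 c2@2 c3@9, authorship 12.......
Authorship (.=original, N=cursor N): 1 2 . . . . . . .
Index 0: author = 1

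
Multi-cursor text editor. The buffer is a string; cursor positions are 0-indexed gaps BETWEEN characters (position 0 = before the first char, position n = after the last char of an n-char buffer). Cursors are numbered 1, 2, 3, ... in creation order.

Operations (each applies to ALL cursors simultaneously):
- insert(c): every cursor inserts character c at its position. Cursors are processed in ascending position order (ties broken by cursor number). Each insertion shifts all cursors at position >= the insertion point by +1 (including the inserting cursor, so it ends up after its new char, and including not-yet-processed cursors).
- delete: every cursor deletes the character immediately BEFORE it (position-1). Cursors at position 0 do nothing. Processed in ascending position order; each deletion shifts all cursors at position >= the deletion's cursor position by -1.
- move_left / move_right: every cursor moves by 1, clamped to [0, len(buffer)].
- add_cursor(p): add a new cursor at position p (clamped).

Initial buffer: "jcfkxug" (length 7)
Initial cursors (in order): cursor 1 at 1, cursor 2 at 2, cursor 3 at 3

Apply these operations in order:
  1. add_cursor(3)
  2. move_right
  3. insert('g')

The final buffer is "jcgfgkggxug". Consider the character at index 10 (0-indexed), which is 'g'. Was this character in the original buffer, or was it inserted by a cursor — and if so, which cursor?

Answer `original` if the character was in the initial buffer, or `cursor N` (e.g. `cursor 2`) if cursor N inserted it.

After op 1 (add_cursor(3)): buffer="jcfkxug" (len 7), cursors c1@1 c2@2 c3@3 c4@3, authorship .......
After op 2 (move_right): buffer="jcfkxug" (len 7), cursors c1@2 c2@3 c3@4 c4@4, authorship .......
After op 3 (insert('g')): buffer="jcgfgkggxug" (len 11), cursors c1@3 c2@5 c3@8 c4@8, authorship ..1.2.34...
Authorship (.=original, N=cursor N): . . 1 . 2 . 3 4 . . .
Index 10: author = original

Answer: original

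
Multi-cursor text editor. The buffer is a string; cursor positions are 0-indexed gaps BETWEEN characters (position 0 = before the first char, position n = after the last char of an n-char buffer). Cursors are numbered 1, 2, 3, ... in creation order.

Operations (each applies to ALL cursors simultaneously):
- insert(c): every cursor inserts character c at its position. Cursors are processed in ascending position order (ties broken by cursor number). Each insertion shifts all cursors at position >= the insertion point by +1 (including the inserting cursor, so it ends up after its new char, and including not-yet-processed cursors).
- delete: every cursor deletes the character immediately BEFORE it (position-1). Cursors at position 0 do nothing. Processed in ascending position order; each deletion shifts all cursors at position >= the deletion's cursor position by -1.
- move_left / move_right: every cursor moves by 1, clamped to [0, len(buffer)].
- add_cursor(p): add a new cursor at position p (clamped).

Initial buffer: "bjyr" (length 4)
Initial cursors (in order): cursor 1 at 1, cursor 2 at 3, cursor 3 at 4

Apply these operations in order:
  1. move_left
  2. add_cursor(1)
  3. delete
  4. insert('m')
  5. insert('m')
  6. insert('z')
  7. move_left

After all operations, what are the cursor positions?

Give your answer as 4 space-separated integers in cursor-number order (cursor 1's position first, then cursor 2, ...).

After op 1 (move_left): buffer="bjyr" (len 4), cursors c1@0 c2@2 c3@3, authorship ....
After op 2 (add_cursor(1)): buffer="bjyr" (len 4), cursors c1@0 c4@1 c2@2 c3@3, authorship ....
After op 3 (delete): buffer="r" (len 1), cursors c1@0 c2@0 c3@0 c4@0, authorship .
After op 4 (insert('m')): buffer="mmmmr" (len 5), cursors c1@4 c2@4 c3@4 c4@4, authorship 1234.
After op 5 (insert('m')): buffer="mmmmmmmmr" (len 9), cursors c1@8 c2@8 c3@8 c4@8, authorship 12341234.
After op 6 (insert('z')): buffer="mmmmmmmmzzzzr" (len 13), cursors c1@12 c2@12 c3@12 c4@12, authorship 123412341234.
After op 7 (move_left): buffer="mmmmmmmmzzzzr" (len 13), cursors c1@11 c2@11 c3@11 c4@11, authorship 123412341234.

Answer: 11 11 11 11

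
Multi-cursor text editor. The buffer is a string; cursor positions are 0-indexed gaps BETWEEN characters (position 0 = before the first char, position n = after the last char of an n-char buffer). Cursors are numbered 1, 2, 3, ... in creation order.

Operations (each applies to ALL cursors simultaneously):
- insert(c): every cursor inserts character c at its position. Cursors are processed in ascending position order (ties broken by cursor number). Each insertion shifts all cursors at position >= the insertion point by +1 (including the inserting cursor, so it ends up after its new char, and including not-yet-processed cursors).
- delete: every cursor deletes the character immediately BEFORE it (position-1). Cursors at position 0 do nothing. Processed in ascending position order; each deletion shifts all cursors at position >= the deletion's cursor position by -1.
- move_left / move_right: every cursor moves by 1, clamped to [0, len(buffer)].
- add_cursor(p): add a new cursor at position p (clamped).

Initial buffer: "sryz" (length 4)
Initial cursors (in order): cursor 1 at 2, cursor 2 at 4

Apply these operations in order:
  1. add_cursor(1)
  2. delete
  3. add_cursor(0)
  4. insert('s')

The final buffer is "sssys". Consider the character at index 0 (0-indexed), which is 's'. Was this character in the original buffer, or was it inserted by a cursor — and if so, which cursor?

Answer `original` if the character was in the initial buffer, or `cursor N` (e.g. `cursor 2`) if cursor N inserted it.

After op 1 (add_cursor(1)): buffer="sryz" (len 4), cursors c3@1 c1@2 c2@4, authorship ....
After op 2 (delete): buffer="y" (len 1), cursors c1@0 c3@0 c2@1, authorship .
After op 3 (add_cursor(0)): buffer="y" (len 1), cursors c1@0 c3@0 c4@0 c2@1, authorship .
After op 4 (insert('s')): buffer="sssys" (len 5), cursors c1@3 c3@3 c4@3 c2@5, authorship 134.2
Authorship (.=original, N=cursor N): 1 3 4 . 2
Index 0: author = 1

Answer: cursor 1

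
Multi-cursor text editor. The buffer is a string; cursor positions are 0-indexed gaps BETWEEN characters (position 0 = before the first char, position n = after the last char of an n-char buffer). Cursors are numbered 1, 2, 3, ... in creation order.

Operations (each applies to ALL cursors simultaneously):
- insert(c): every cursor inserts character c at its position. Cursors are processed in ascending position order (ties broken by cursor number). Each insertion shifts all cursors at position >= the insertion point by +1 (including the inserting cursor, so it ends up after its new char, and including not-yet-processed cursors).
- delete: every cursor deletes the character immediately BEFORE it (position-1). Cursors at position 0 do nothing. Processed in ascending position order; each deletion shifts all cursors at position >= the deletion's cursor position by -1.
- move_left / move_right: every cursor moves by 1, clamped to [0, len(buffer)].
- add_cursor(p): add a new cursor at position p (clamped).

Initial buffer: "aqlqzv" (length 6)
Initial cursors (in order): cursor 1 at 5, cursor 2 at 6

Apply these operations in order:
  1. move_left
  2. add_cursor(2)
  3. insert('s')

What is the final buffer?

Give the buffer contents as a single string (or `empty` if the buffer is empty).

After op 1 (move_left): buffer="aqlqzv" (len 6), cursors c1@4 c2@5, authorship ......
After op 2 (add_cursor(2)): buffer="aqlqzv" (len 6), cursors c3@2 c1@4 c2@5, authorship ......
After op 3 (insert('s')): buffer="aqslqszsv" (len 9), cursors c3@3 c1@6 c2@8, authorship ..3..1.2.

Answer: aqslqszsv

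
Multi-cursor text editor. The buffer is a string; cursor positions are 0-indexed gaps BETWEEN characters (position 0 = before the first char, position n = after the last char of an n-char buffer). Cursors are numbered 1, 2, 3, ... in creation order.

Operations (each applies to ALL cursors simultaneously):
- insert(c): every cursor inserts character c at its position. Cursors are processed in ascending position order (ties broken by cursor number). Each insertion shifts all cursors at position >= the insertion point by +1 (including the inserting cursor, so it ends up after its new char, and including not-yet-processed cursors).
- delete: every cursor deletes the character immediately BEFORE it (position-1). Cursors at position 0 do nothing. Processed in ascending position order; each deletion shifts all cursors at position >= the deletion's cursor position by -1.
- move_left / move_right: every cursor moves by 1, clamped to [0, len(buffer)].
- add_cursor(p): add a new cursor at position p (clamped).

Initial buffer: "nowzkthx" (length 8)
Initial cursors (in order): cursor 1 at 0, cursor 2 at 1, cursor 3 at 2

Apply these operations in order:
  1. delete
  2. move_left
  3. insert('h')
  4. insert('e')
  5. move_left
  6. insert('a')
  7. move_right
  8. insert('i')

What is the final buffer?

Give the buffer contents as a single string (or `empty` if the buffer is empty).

After op 1 (delete): buffer="wzkthx" (len 6), cursors c1@0 c2@0 c3@0, authorship ......
After op 2 (move_left): buffer="wzkthx" (len 6), cursors c1@0 c2@0 c3@0, authorship ......
After op 3 (insert('h')): buffer="hhhwzkthx" (len 9), cursors c1@3 c2@3 c3@3, authorship 123......
After op 4 (insert('e')): buffer="hhheeewzkthx" (len 12), cursors c1@6 c2@6 c3@6, authorship 123123......
After op 5 (move_left): buffer="hhheeewzkthx" (len 12), cursors c1@5 c2@5 c3@5, authorship 123123......
After op 6 (insert('a')): buffer="hhheeaaaewzkthx" (len 15), cursors c1@8 c2@8 c3@8, authorship 123121233......
After op 7 (move_right): buffer="hhheeaaaewzkthx" (len 15), cursors c1@9 c2@9 c3@9, authorship 123121233......
After op 8 (insert('i')): buffer="hhheeaaaeiiiwzkthx" (len 18), cursors c1@12 c2@12 c3@12, authorship 123121233123......

Answer: hhheeaaaeiiiwzkthx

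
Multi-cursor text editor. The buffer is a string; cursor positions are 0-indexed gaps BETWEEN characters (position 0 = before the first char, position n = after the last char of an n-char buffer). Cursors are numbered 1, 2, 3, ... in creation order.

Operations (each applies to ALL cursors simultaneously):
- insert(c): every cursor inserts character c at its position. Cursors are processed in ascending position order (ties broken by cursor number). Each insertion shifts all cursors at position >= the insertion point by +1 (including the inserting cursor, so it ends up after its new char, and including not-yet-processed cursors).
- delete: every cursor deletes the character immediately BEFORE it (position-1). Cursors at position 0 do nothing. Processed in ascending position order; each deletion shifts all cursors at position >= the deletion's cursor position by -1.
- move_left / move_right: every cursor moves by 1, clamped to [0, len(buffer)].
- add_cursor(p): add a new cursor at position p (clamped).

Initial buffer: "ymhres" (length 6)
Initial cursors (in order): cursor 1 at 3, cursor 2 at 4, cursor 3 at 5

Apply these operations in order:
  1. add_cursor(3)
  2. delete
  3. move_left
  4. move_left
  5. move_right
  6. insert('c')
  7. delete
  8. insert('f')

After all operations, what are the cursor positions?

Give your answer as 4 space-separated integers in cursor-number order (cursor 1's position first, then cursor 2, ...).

After op 1 (add_cursor(3)): buffer="ymhres" (len 6), cursors c1@3 c4@3 c2@4 c3@5, authorship ......
After op 2 (delete): buffer="ys" (len 2), cursors c1@1 c2@1 c3@1 c4@1, authorship ..
After op 3 (move_left): buffer="ys" (len 2), cursors c1@0 c2@0 c3@0 c4@0, authorship ..
After op 4 (move_left): buffer="ys" (len 2), cursors c1@0 c2@0 c3@0 c4@0, authorship ..
After op 5 (move_right): buffer="ys" (len 2), cursors c1@1 c2@1 c3@1 c4@1, authorship ..
After op 6 (insert('c')): buffer="yccccs" (len 6), cursors c1@5 c2@5 c3@5 c4@5, authorship .1234.
After op 7 (delete): buffer="ys" (len 2), cursors c1@1 c2@1 c3@1 c4@1, authorship ..
After op 8 (insert('f')): buffer="yffffs" (len 6), cursors c1@5 c2@5 c3@5 c4@5, authorship .1234.

Answer: 5 5 5 5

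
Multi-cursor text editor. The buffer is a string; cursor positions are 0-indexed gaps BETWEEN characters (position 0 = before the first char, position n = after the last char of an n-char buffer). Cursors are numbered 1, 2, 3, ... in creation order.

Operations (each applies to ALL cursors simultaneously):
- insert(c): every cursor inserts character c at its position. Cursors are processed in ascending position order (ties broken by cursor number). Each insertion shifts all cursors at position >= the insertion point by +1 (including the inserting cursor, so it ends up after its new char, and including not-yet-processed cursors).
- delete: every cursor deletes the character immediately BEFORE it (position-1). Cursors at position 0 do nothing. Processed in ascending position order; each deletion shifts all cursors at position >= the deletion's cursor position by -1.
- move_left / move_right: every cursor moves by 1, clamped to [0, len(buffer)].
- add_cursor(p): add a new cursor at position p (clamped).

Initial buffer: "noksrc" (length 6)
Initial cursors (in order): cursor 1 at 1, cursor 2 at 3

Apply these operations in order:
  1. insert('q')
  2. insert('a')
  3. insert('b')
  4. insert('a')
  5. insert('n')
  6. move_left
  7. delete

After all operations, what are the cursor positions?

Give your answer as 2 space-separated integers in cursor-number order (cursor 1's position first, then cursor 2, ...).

Answer: 4 10

Derivation:
After op 1 (insert('q')): buffer="nqokqsrc" (len 8), cursors c1@2 c2@5, authorship .1..2...
After op 2 (insert('a')): buffer="nqaokqasrc" (len 10), cursors c1@3 c2@7, authorship .11..22...
After op 3 (insert('b')): buffer="nqabokqabsrc" (len 12), cursors c1@4 c2@9, authorship .111..222...
After op 4 (insert('a')): buffer="nqabaokqabasrc" (len 14), cursors c1@5 c2@11, authorship .1111..2222...
After op 5 (insert('n')): buffer="nqabanokqabansrc" (len 16), cursors c1@6 c2@13, authorship .11111..22222...
After op 6 (move_left): buffer="nqabanokqabansrc" (len 16), cursors c1@5 c2@12, authorship .11111..22222...
After op 7 (delete): buffer="nqabnokqabnsrc" (len 14), cursors c1@4 c2@10, authorship .1111..2222...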